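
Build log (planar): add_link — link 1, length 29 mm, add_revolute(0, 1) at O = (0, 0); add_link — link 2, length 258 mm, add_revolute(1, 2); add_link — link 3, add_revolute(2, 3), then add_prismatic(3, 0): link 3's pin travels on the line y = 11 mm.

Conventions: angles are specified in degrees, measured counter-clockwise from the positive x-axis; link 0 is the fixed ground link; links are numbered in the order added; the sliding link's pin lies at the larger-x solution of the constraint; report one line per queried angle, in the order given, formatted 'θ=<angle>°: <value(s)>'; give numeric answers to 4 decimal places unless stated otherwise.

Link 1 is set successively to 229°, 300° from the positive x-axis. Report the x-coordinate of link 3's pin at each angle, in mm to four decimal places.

geometry: r = 29 mm, L = 258 mm, e = 11 mm
θ=229°: crank pin P = (r cos θ, r sin θ) = (-19.025712, -21.886578)
θ=229°: h = r sin θ − e = -21.886578 − 11 = -32.886578
θ=229°: x = r cos θ + √(L² − h²) = -19.025712 + 255.895434 = 236.869722
θ=300°: crank pin P = (r cos θ, r sin θ) = (14.500000, -25.114737)
θ=300°: h = r sin θ − e = -25.114737 − 11 = -36.114737
θ=300°: x = r cos θ + √(L² − h²) = 14.500000 + 255.459832 = 269.959832

θ=229°: 236.8697
θ=300°: 269.9598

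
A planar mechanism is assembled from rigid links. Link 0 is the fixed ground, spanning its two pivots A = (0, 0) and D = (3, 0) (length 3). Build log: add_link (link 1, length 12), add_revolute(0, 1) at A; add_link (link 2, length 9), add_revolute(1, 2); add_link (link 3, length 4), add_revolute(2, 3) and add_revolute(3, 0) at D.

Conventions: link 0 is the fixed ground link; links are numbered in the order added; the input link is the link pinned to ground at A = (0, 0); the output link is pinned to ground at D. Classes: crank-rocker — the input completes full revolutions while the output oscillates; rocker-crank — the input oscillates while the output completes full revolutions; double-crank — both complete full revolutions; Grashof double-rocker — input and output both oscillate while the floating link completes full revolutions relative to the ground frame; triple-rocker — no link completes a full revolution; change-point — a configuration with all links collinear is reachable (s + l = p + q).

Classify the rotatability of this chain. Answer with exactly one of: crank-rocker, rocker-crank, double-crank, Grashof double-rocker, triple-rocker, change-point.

lengths: ground=3, input=12, coupler=9, output=4
sorted: s=3 (shortest), l=12 (longest), p+q=13
s + l = 15 vs p + q = 13
s + l > p + q → non-Grashof → no link fully rotates → triple-rocker

triple-rocker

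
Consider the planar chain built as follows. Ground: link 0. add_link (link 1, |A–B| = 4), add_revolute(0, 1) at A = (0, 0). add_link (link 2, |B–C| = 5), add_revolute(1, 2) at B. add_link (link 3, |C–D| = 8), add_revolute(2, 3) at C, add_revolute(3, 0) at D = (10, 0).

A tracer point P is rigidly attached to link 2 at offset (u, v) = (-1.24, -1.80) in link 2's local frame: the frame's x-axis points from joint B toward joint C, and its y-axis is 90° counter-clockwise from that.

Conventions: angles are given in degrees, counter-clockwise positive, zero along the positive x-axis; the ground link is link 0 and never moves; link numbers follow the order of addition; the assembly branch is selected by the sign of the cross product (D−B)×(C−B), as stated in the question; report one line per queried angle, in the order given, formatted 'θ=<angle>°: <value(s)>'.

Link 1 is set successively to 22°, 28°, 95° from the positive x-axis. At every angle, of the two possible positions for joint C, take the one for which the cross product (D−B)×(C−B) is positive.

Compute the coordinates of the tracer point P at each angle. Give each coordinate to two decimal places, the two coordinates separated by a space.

A=(0,0), D=(10.00,0)
θ=22°: B = A + 4.00·(cos22°, sin22°) = (3.7087, 1.4984)
θ=22°: |BD| = 6.4672
θ=22°: circle(B,5.00) ∩ circle(D,8.00): a=0.2184, h=4.9952
θ=22°:   candidates: C₊=(5.0786,6.3071) cross=32.305; C₋=(2.7639,-3.4115) cross=-32.305
θ=22°:   branch + wants cross > 0 → take C=(5.0786,6.3071) (cross=32.305)
θ=22°: ex = (C−B)/|BC| = (0.2740,0.9617); ey = (-0.9617,0.2740)
θ=22°: P = B + -1.24·ex + -1.80·ey = (5.1001,-0.1873)
θ=28°: B = A + 4.00·(cos28°, sin28°) = (3.5318, 1.8779)
θ=28°: |BD| = 6.7353
θ=28°: circle(B,5.00) ∩ circle(D,8.00): a=0.4725, h=4.9776
θ=28°:   candidates: C₊=(5.3733,6.5264) cross=33.526; C₋=(2.5977,-3.0341) cross=-33.526
θ=28°:   branch + wants cross > 0 → take C=(5.3733,6.5264) (cross=33.526)
θ=28°: ex = (C−B)/|BC| = (0.3683,0.9297); ey = (-0.9297,0.3683)
θ=28°: P = B + -1.24·ex + -1.80·ey = (4.7486,0.0621)
θ=95°: B = A + 4.00·(cos95°, sin95°) = (-0.3486, 3.9848)
θ=95°: |BD| = 11.0893
θ=95°: circle(B,5.00) ∩ circle(D,8.00): a=3.7862, h=3.2657
θ=95°:   candidates: C₊=(4.3582,5.6718) cross=36.214; C₋=(2.0112,-0.4233) cross=-36.214
θ=95°:   branch + wants cross > 0 → take C=(4.3582,5.6718) (cross=36.214)
θ=95°: ex = (C−B)/|BC| = (0.9414,0.3374); ey = (-0.3374,0.9414)
θ=95°: P = B + -1.24·ex + -1.80·ey = (-0.9086,1.8719)

θ=22°: 5.10 -0.19
θ=28°: 4.75 0.06
θ=95°: -0.91 1.87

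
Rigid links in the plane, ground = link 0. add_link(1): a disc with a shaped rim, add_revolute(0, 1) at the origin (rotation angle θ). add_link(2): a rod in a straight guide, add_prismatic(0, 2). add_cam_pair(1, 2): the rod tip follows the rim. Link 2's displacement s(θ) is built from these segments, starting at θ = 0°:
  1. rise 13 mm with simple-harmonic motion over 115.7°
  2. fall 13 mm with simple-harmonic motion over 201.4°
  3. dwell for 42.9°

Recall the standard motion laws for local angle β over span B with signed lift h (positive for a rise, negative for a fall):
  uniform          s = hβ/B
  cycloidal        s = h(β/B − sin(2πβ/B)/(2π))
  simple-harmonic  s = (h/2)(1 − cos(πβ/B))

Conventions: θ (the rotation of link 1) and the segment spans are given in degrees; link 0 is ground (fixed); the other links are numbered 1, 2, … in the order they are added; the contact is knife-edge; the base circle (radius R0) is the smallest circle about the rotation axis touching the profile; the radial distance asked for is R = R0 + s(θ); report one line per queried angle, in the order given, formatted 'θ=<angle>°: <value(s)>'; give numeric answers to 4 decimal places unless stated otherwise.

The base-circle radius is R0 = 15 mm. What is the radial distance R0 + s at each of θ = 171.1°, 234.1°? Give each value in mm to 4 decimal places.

segment 1 (0° to 115.7°, simple-harmonic, h = 13) is passed completely: s = 0.0000 + (13) = 13.0000
θ = 171.1° falls in segment 2 (115.7° to 317.1°, simple-harmonic, h = -13): β = 171.1 − 115.7 = 55.4°, B = 201.4°; Δs = -13/2·(1 − cos(π·0.2751)) = -2.2797; s = 13.0000 − 2.2797 = 10.7203
θ = 234.1° falls in segment 2 (115.7° to 317.1°, simple-harmonic, h = -13): β = 234.1 − 115.7 = 118.4°, B = 201.4°; Δs = -13/2·(1 − cos(π·0.5879)) = -8.2719; s = 13.0000 − 8.2719 = 4.7281
θ=171.1°: R = R0 + s = 15 + 10.7203 = 25.7203
θ=234.1°: R = R0 + s = 15 + 4.7281 = 19.7281

θ=171.1°: 25.7203
θ=234.1°: 19.7281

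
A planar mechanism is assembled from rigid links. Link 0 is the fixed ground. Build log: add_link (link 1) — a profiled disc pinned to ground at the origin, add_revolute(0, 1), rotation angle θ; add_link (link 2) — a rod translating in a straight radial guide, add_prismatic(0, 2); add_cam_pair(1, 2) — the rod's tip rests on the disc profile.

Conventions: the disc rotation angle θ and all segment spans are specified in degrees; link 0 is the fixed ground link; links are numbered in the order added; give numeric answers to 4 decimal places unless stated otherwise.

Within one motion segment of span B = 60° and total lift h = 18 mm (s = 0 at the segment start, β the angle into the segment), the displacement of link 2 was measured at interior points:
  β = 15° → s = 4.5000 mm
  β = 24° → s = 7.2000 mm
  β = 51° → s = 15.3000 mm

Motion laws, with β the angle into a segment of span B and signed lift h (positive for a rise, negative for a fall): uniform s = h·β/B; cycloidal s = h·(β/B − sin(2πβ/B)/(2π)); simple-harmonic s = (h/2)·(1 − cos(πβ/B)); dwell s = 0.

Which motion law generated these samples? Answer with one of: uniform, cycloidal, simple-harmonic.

candidates at β/B = r: uniform s = h·r (linear in β); cycloidal s = h·(r − sin(2πr)/(2π)); simple-harmonic s = (h/2)(1 − cos(πr))
β=15°: printed 4.5000 | uniform 4.5000, cycloidal 1.6352, simple-harmonic 2.6360
β=24°: printed 7.2000 | uniform 7.2000, cycloidal 5.5161, simple-harmonic 6.2188
β=51°: printed 15.3000 | uniform 15.3000, cycloidal 17.6177, simple-harmonic 17.0191
only one law matches every sample → uniform

uniform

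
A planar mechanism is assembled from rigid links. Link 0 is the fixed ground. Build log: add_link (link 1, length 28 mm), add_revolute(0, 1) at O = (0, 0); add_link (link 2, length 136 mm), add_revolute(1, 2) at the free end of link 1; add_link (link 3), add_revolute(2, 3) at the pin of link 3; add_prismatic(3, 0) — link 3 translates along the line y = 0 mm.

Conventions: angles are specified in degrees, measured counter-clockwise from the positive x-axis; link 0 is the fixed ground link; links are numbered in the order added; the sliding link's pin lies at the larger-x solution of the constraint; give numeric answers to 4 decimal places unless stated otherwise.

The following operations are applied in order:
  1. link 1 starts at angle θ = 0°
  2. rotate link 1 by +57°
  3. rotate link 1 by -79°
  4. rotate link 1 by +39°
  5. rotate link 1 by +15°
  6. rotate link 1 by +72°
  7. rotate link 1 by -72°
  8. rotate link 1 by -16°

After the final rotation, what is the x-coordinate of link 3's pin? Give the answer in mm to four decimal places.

geometry: r = 28 mm, L = 136 mm, e = 0 mm; θ starts at 0°
rotate link 1 by +57°: θ ← 0° +57° = 57°
rotate link 1 by -79°: θ ← 57° -79° = -22°
rotate link 1 by +39°: θ ← -22° +39° = 17°
rotate link 1 by +15°: θ ← 17° +15° = 32°
rotate link 1 by +72°: θ ← 32° +72° = 104°
rotate link 1 by -72°: θ ← 104° -72° = 32°
rotate link 1 by -16°: θ ← 32° -16° = 16°
crank pin P = (r cos θ, r sin θ) = (26.915327, 7.717846)
h = r sin θ − e = 7.717846 − 0 = 7.717846
x = r cos θ + √(L² − h²) = 26.915327 + 135.780834 = 162.696161

162.6962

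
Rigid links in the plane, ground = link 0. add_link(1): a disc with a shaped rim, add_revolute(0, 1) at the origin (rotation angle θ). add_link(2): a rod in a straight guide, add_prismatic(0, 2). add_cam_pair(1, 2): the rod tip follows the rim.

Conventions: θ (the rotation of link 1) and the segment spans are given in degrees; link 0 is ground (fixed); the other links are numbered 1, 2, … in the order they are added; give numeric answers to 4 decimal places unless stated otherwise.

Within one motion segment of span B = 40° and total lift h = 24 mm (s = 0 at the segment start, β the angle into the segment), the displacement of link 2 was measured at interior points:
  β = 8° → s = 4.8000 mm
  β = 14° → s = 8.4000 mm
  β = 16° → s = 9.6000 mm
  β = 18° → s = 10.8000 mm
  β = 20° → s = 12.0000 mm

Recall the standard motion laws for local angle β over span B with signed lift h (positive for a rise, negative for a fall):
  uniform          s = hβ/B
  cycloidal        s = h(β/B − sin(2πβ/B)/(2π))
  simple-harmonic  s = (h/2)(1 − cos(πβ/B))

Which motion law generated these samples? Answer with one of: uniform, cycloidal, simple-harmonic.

candidates at β/B = r: uniform s = h·r (linear in β); cycloidal s = h·(r − sin(2πr)/(2π)); simple-harmonic s = (h/2)(1 − cos(πr))
β=8°: printed 4.8000 | uniform 4.8000, cycloidal 1.1672, simple-harmonic 2.2918
β=14°: printed 8.4000 | uniform 8.4000, cycloidal 5.3098, simple-harmonic 6.5521
β=16°: printed 9.6000 | uniform 9.6000, cycloidal 7.3548, simple-harmonic 8.2918
β=18°: printed 10.8000 | uniform 10.8000, cycloidal 9.6196, simple-harmonic 10.1228
β=20°: printed 12.0000 | uniform 12.0000, cycloidal 12.0000, simple-harmonic 12.0000
only one law matches every sample → uniform

uniform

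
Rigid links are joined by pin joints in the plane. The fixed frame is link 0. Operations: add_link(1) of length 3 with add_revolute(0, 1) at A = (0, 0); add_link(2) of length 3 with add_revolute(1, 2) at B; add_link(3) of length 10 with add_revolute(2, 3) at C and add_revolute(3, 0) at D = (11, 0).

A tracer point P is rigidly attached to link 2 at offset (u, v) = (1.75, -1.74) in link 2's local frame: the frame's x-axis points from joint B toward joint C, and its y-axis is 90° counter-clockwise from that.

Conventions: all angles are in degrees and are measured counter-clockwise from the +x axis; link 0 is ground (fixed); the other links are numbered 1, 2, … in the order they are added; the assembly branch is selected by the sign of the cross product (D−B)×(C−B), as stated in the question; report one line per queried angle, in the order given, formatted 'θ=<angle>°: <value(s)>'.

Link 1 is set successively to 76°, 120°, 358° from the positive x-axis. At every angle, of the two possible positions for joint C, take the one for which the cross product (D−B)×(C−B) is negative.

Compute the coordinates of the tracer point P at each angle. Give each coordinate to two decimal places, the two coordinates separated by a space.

A=(0,0), D=(11.00,0)
θ=76°: B = A + 3.00·(cos76°, sin76°) = (0.7258, 2.9109)
θ=76°: |BD| = 10.6786
θ=76°: circle(B,3.00) ∩ circle(D,10.00): a=1.0785, h=2.7994
θ=76°:   candidates: C₊=(2.5265,5.3103) cross=29.894; C₋=(1.0003,-0.0765) cross=-29.894
θ=76°:   branch - wants cross < 0 → take C=(1.0003,-0.0765) (cross=-29.894)
θ=76°: ex = (C−B)/|BC| = (0.0915,-0.9958); ey = (0.9958,0.0915)
θ=76°: P = B + 1.75·ex + -1.74·ey = (-0.8468,1.0090)
θ=120°: B = A + 3.00·(cos120°, sin120°) = (-1.5000, 2.5981)
θ=120°: |BD| = 12.7671
θ=120°: circle(B,3.00) ∩ circle(D,10.00): a=2.8197, h=1.0242
θ=120°:   candidates: C₊=(1.4692,3.0271) cross=13.077; C₋=(1.0523,1.0215) cross=-13.077
θ=120°:   branch - wants cross < 0 → take C=(1.0523,1.0215) (cross=-13.077)
θ=120°: ex = (C−B)/|BC| = (0.8508,-0.5255); ey = (0.5255,0.8508)
θ=120°: P = B + 1.75·ex + -1.74·ey = (-0.9256,0.1980)
θ=358°: B = A + 3.00·(cos358°, sin358°) = (2.9982, -0.1047)
θ=358°: |BD| = 8.0025
θ=358°: circle(B,3.00) ∩ circle(D,10.00): a=-1.6845, h=2.4825
θ=358°:   candidates: C₊=(1.2814,2.3555) cross=19.866; C₋=(1.3463,-2.6090) cross=-19.866
θ=358°:   branch - wants cross < 0 → take C=(1.3463,-2.6090) (cross=-19.866)
θ=358°: ex = (C−B)/|BC| = (-0.5506,-0.8348); ey = (0.8348,-0.5506)
θ=358°: P = B + 1.75·ex + -1.74·ey = (0.5821,-0.6075)

θ=76°: -0.85 1.01
θ=120°: -0.93 0.20
θ=358°: 0.58 -0.61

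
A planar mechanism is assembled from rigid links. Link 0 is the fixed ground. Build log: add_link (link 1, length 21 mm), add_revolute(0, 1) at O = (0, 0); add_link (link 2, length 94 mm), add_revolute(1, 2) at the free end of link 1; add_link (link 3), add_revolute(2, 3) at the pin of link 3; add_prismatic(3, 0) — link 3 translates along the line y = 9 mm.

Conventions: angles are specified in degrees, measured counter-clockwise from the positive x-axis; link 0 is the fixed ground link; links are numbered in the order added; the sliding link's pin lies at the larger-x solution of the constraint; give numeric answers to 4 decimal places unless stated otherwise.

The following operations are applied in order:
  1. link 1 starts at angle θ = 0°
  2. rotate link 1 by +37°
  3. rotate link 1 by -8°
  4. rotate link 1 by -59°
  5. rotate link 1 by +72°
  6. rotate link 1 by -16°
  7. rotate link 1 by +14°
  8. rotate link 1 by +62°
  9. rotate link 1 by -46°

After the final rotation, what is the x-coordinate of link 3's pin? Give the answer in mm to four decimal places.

geometry: r = 21 mm, L = 94 mm, e = 9 mm; θ starts at 0°
rotate link 1 by +37°: θ ← 0° +37° = 37°
rotate link 1 by -8°: θ ← 37° -8° = 29°
rotate link 1 by -59°: θ ← 29° -59° = -30°
rotate link 1 by +72°: θ ← -30° +72° = 42°
rotate link 1 by -16°: θ ← 42° -16° = 26°
rotate link 1 by +14°: θ ← 26° +14° = 40°
rotate link 1 by +62°: θ ← 40° +62° = 102°
rotate link 1 by -46°: θ ← 102° -46° = 56°
crank pin P = (r cos θ, r sin θ) = (11.743051, 17.409789)
h = r sin θ − e = 17.409789 − 9 = 8.409789
x = r cos θ + √(L² − h²) = 11.743051 + 93.623050 = 105.366101

105.3661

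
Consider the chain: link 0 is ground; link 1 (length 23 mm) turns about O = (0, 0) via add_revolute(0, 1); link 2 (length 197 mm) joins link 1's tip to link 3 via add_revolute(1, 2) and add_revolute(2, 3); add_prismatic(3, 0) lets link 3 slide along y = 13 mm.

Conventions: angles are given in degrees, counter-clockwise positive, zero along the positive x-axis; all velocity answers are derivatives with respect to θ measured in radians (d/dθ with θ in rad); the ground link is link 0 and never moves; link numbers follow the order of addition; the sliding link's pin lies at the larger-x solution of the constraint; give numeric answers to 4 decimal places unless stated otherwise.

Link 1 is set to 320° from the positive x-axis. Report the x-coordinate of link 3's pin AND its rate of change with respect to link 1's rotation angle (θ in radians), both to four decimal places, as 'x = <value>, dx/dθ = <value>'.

geometry: r = 23 mm, L = 197 mm, e = 13 mm
crank pin P = (r cos θ, r sin θ) = (17.619022, -14.784115)
h = r sin θ − e = -14.784115 − 13 = -27.784115
x = r cos θ + √(L² − h²) = 17.619022 + 195.030877 = 212.649899
dx/dθ = −r sin θ − h·r cos θ/√(L² − h²) (θ in radians; h = -27.784115) = 17.294122

x = 212.6499, dx/dθ = 17.2941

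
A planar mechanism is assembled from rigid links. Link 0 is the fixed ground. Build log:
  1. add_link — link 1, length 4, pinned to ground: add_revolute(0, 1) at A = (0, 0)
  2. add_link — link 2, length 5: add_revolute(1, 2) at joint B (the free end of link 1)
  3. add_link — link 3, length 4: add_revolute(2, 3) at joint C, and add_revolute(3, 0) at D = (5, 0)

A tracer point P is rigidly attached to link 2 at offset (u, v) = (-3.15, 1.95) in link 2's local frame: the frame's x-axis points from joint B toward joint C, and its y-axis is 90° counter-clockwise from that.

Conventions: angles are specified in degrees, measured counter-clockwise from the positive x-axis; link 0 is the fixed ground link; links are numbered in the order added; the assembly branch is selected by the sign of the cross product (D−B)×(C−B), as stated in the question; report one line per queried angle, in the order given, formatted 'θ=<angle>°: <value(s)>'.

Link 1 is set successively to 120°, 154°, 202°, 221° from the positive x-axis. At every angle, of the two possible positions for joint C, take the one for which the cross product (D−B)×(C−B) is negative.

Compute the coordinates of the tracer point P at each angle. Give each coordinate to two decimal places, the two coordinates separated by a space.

A=(0,0), D=(5.00,0)
θ=120°: B = A + 4.00·(cos120°, sin120°) = (-2.0000, 3.4641)
θ=120°: |BD| = 7.8102
θ=120°: circle(B,5.00) ∩ circle(D,4.00): a=4.4813, h=2.2177
θ=120°:   candidates: C₊=(3.0000,3.4641) cross=17.321; C₋=(1.0328,-0.5111) cross=-17.321
θ=120°:   branch - wants cross < 0 → take C=(1.0328,-0.5111) (cross=-17.321)
θ=120°: ex = (C−B)/|BC| = (0.6066,-0.7950); ey = (0.7950,0.6066)
θ=120°: P = B + -3.15·ex + 1.95·ey = (-2.3603,7.1513)
θ=154°: B = A + 4.00·(cos154°, sin154°) = (-3.5952, 1.7535)
θ=154°: |BD| = 8.7722
θ=154°: circle(B,5.00) ∩ circle(D,4.00): a=4.8991, h=0.9995
θ=154°:   candidates: C₊=(1.4048,1.7535) cross=8.767; C₋=(1.0053,-0.2051) cross=-8.767
θ=154°:   branch - wants cross < 0 → take C=(1.0053,-0.2051) (cross=-8.767)
θ=154°: ex = (C−B)/|BC| = (0.9201,-0.3917); ey = (0.3917,0.9201)
θ=154°: P = B + -3.15·ex + 1.95·ey = (-5.7296,4.7816)
θ=202°: B = A + 4.00·(cos202°, sin202°) = (-3.7087, -1.4984)
θ=202°: |BD| = 8.8367
θ=202°: circle(B,5.00) ∩ circle(D,4.00): a=4.9276, h=0.8478
θ=202°:   candidates: C₊=(1.0037,0.1727) cross=7.492; C₋=(1.2913,-1.4984) cross=-7.492
θ=202°:   branch - wants cross < 0 → take C=(1.2913,-1.4984) (cross=-7.492)
θ=202°: ex = (C−B)/|BC| = (1.0000,0.0000); ey = (-0.0000,1.0000)
θ=202°: P = B + -3.15·ex + 1.95·ey = (-6.8587,0.4516)
θ=221°: B = A + 4.00·(cos221°, sin221°) = (-3.0188, -2.6242)
θ=221°: |BD| = 8.4373
θ=221°: circle(B,5.00) ∩ circle(D,4.00): a=4.7520, h=1.5551
θ=221°:   candidates: C₊=(1.0138,0.3318) cross=13.121; C₋=(1.9812,-2.6242) cross=-13.121
θ=221°:   branch - wants cross < 0 → take C=(1.9812,-2.6242) (cross=-13.121)
θ=221°: ex = (C−B)/|BC| = (1.0000,0.0000); ey = (-0.0000,1.0000)
θ=221°: P = B + -3.15·ex + 1.95·ey = (-6.1688,-0.6742)

θ=120°: -2.36 7.15
θ=154°: -5.73 4.78
θ=202°: -6.86 0.45
θ=221°: -6.17 -0.67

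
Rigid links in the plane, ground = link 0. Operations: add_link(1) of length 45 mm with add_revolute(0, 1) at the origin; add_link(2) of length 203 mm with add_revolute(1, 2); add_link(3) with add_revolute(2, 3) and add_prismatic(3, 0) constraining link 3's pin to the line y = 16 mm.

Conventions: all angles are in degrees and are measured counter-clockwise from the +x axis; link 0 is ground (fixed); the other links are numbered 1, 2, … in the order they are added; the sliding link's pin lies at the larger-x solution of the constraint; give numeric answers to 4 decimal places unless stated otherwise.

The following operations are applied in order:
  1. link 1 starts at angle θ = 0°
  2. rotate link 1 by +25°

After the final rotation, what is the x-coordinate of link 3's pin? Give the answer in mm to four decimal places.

geometry: r = 45 mm, L = 203 mm, e = 16 mm; θ starts at 0°
rotate link 1 by +25°: θ ← 0° +25° = 25°
crank pin P = (r cos θ, r sin θ) = (40.783850, 19.017822)
h = r sin θ − e = 19.017822 − 16 = 3.017822
x = r cos θ + √(L² − h²) = 40.783850 + 202.977567 = 243.761418

243.7614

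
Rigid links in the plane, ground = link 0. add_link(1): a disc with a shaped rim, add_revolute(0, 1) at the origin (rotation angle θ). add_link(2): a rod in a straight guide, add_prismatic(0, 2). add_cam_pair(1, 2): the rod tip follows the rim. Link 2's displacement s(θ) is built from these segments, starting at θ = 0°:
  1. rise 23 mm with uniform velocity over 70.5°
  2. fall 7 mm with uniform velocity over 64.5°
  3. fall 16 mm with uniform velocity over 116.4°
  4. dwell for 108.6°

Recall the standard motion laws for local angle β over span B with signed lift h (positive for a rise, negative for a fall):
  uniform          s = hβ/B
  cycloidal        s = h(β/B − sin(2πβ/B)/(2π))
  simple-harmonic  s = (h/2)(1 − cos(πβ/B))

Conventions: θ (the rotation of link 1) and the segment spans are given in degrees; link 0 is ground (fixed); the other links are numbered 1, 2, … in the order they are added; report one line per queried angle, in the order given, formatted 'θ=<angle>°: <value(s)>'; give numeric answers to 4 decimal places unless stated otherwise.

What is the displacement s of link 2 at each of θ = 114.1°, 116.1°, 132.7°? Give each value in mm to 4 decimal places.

segment 1 (0° to 70.5°, uniform, h = 23) is passed completely: s = 0.0000 + (23) = 23.0000
θ = 114.1° falls in segment 2 (70.5° to 135°, uniform, h = -7): β = 114.1 − 70.5 = 43.6°, B = 64.5°; Δs = -7·43.6/64.5 = -4.7318; s = 23.0000 − 4.7318 = 18.2682
θ = 116.1° falls in segment 2 (70.5° to 135°, uniform, h = -7): β = 116.1 − 70.5 = 45.6°, B = 64.5°; Δs = -7·45.6/64.5 = -4.9488; s = 23.0000 − 4.9488 = 18.0512
θ = 132.7° falls in segment 2 (70.5° to 135°, uniform, h = -7): β = 132.7 − 70.5 = 62.2°, B = 64.5°; Δs = -7·62.2/64.5 = -6.7504; s = 23.0000 − 6.7504 = 16.2496

θ=114.1°: 18.2682
θ=116.1°: 18.0512
θ=132.7°: 16.2496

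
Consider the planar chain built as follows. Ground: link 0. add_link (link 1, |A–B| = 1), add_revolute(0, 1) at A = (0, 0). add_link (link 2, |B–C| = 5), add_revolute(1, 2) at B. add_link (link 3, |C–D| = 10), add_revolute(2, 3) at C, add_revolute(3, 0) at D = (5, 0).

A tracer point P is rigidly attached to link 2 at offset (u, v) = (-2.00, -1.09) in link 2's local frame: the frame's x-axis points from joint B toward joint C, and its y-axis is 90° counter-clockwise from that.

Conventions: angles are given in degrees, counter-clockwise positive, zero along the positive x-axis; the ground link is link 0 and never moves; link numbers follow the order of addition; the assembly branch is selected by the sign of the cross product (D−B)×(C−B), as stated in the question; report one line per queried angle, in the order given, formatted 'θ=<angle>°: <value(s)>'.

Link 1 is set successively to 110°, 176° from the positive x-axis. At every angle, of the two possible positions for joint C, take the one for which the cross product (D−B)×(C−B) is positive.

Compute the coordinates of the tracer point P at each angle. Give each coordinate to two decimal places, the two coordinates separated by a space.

A=(0,0), D=(5.00,0)
θ=110°: B = A + 1.00·(cos110°, sin110°) = (-0.3420, 0.9397)
θ=110°: |BD| = 5.4240
θ=110°: circle(B,5.00) ∩ circle(D,10.00): a=-4.2016, h=2.7104
θ=110°:   candidates: C₊=(-4.0106,4.3370) cross=14.701; C₋=(-4.9497,-1.0018) cross=-14.701
θ=110°:   branch + wants cross > 0 → take C=(-4.0106,4.3370) (cross=14.701)
θ=110°: ex = (C−B)/|BC| = (-0.7337,0.6795); ey = (-0.6795,-0.7337)
θ=110°: P = B + -2.00·ex + -1.09·ey = (1.8660,0.3805)
θ=176°: B = A + 1.00·(cos176°, sin176°) = (-0.9976, 0.0698)
θ=176°: |BD| = 5.9980
θ=176°: circle(B,5.00) ∩ circle(D,10.00): a=-3.2531, h=3.7970
θ=176°:   candidates: C₊=(-4.2063,3.9043) cross=22.774; C₋=(-4.2946,-3.6891) cross=-22.774
θ=176°:   branch + wants cross > 0 → take C=(-4.2063,3.9043) (cross=22.774)
θ=176°: ex = (C−B)/|BC| = (-0.6418,0.7669); ey = (-0.7669,-0.6418)
θ=176°: P = B + -2.00·ex + -1.09·ey = (1.1219,-0.7646)

θ=110°: 1.87 0.38
θ=176°: 1.12 -0.76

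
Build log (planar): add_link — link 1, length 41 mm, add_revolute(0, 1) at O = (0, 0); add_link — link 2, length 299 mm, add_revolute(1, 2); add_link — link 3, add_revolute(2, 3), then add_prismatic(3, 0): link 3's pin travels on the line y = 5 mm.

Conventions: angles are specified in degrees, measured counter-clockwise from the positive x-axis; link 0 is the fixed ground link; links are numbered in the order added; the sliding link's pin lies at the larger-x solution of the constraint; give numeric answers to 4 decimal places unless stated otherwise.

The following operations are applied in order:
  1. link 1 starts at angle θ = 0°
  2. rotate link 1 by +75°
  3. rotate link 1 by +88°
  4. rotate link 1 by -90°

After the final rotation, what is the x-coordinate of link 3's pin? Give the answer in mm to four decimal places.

geometry: r = 41 mm, L = 299 mm, e = 5 mm; θ starts at 0°
rotate link 1 by +75°: θ ← 0° +75° = 75°
rotate link 1 by +88°: θ ← 75° +88° = 163°
rotate link 1 by -90°: θ ← 163° -90° = 73°
crank pin P = (r cos θ, r sin θ) = (11.987240, 39.208495)
h = r sin θ − e = 39.208495 − 5 = 34.208495
x = r cos θ + √(L² − h²) = 11.987240 + 297.036663 = 309.023902

309.0239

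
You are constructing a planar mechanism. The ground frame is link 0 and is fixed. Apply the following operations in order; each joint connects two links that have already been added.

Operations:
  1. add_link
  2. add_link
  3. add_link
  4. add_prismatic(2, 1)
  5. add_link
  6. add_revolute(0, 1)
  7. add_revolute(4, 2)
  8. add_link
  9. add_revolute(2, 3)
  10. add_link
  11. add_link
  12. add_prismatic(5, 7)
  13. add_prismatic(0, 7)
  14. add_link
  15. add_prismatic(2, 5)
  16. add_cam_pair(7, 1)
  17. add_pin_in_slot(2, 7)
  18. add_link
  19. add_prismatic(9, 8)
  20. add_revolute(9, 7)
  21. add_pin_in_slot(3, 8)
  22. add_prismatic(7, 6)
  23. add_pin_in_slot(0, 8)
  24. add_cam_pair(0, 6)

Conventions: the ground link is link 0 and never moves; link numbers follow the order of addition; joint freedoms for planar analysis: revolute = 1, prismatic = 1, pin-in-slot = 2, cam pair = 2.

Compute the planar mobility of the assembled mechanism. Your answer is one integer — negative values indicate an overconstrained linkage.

(L,J1,J2)=(1,0,0); link0 fixed
link1: (2,0,0)
link2: (3,0,0)
link3: (4,0,0)
P 2-1 [J1]: (4,1,0)
link4: (5,1,0)
R 0-1 [J1]: (5,2,0)
R 4-2 [J1]: (5,3,0)
link5: (6,3,0)
R 2-3 [J1]: (6,4,0)
link6: (7,4,0)
link7: (8,4,0)
P 5-7 [J1]: (8,5,0)
P 0-7 [J1]: (8,6,0)
link8: (9,6,0)
P 2-5 [J1]: (9,7,0)
C 7-1 [J2]: (9,7,1)
PS 2-7 [J2]: (9,7,2)
link9: (10,7,2)
P 9-8 [J1]: (10,8,2)
R 9-7 [J1]: (10,9,2)
PS 3-8 [J2]: (10,9,3)
P 7-6 [J1]: (10,10,3)
PS 0-8 [J2]: (10,10,4)
C 0-6 [J2]: (10,10,5)
Grübler: 3·9 − 2·10 − 5 = 2

M = 2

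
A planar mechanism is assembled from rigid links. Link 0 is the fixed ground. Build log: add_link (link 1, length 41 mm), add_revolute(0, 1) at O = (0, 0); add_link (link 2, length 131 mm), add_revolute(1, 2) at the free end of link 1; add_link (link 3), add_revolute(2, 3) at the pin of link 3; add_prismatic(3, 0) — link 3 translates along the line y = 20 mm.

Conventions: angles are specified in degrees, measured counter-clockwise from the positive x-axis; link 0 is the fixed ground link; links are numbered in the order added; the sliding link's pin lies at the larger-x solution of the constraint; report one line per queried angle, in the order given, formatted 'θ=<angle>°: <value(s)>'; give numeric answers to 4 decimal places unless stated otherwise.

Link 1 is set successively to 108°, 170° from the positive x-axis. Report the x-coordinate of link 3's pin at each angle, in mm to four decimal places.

geometry: r = 41 mm, L = 131 mm, e = 20 mm
θ=108°: crank pin P = (r cos θ, r sin θ) = (-12.669697, 38.993317)
θ=108°: h = r sin θ − e = 38.993317 − 20 = 18.993317
θ=108°: x = r cos θ + √(L² − h²) = -12.669697 + 129.615793 = 116.946097
θ=170°: crank pin P = (r cos θ, r sin θ) = (-40.377118, 7.119575)
θ=170°: h = r sin θ − e = 7.119575 − 20 = -12.880425
θ=170°: x = r cos θ + √(L² − h²) = -40.377118 + 130.365236 = 89.988118

θ=108°: 116.9461
θ=170°: 89.9881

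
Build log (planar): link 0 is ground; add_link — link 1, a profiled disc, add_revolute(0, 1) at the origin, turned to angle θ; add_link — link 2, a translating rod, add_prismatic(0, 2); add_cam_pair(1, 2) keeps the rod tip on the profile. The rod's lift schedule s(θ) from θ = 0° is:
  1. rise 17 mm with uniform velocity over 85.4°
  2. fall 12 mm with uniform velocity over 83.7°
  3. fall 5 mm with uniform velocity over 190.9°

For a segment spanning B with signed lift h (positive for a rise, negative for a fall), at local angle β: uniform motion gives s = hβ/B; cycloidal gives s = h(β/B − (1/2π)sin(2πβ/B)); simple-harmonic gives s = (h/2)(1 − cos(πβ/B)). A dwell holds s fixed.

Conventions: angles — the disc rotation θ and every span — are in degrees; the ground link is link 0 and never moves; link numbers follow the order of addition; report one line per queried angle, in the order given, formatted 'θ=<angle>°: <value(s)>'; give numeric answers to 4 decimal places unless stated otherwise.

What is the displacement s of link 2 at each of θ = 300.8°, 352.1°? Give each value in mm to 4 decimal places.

seg 1 [0°–85.4°] uniform, h=17: full span → s += 17 → s = 17.0000
seg 2 [85.4°–169.1°] uniform, h=-12: full span → s += -12 → s = 5.0000
seg 3 [169.1°–360°] uniform, h=-5: θ=300.8° here. β=131.7, B=190.9. -5·131.7/190.9 = -3.4494 → s = 1.5506
seg 3 [169.1°–360°] uniform, h=-5: θ=352.1° here. β=183, B=190.9. -5·183/190.9 = -4.7931 → s = 0.2069

θ=300.8°: 1.5506
θ=352.1°: 0.2069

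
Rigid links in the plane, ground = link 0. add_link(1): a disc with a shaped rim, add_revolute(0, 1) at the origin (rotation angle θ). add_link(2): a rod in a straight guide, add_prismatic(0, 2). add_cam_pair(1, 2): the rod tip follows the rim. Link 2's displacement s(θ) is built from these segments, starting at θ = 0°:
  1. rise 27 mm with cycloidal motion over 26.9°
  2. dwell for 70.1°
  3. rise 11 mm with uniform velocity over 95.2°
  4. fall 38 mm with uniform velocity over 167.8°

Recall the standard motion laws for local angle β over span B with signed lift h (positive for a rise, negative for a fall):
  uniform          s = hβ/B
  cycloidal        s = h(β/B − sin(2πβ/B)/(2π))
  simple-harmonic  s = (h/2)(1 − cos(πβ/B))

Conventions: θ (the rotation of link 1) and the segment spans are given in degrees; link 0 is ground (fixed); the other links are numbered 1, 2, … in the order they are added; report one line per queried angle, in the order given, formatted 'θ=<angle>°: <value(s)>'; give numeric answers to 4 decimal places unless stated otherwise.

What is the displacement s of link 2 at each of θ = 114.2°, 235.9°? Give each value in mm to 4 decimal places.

segment 1 (0° to 26.9°, cycloidal, h = 27) is passed completely: s = 0.0000 + (27) = 27.0000
segment 2 (26.9° to 97°, dwell): s unchanged at 27.0000
θ = 114.2° falls in segment 3 (97° to 192.2°, uniform, h = 11): β = 114.2 − 97 = 17.2°, B = 95.2°; Δs = 11·17.2/95.2 = 1.9874; s = 27.0000 + 1.9874 = 28.9874
segment 3 (97° to 192.2°, uniform, h = 11) is passed completely: s = 27.0000 + (11) = 38.0000
θ = 235.9° falls in segment 4 (192.2° to 360°, uniform, h = -38): β = 235.9 − 192.2 = 43.7°, B = 167.8°; Δs = -38·43.7/167.8 = -9.8963; s = 38.0000 − 9.8963 = 28.1037

θ=114.2°: 28.9874
θ=235.9°: 28.1037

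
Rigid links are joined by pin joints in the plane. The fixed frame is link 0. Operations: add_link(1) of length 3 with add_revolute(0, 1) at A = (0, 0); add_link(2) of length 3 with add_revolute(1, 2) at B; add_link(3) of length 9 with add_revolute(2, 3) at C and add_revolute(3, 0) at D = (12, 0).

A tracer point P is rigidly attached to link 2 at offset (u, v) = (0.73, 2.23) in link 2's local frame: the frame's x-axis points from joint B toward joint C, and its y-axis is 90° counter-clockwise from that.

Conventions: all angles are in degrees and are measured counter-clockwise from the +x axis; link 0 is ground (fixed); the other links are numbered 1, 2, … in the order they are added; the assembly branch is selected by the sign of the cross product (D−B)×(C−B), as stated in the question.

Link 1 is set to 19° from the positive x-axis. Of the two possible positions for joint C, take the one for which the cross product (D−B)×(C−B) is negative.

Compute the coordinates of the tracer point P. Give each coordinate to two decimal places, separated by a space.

A=(0,0), D=(12.00,0)
B = A + 3.00·(cos19°, sin19°) = (2.8366, 0.9767)
|BD| = 9.2153
circle(B,3.00) ∩ circle(D,9.00): a=0.7011, h=2.9169
  candidates: C₊=(3.8429,3.8029) cross=26.880; C₋=(3.2246,-1.9981) cross=-26.880
  branch - wants cross < 0 → take C=(3.2246,-1.9981) (cross=-26.880)
ex = (C−B)/|BC| = (0.1293,-0.9916); ey = (0.9916,0.1293)
P = B + 0.73·ex + 2.23·ey = (5.1422,0.5413)

5.14 0.54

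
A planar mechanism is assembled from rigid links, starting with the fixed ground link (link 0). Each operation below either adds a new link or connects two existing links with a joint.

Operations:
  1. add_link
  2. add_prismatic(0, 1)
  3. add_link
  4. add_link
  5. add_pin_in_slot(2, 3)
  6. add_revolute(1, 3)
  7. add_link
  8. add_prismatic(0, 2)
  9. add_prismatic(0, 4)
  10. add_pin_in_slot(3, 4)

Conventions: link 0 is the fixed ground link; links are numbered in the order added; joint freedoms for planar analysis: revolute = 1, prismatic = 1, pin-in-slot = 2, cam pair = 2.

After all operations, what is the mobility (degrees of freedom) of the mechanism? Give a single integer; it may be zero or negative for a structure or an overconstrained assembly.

ground; <1,0,0>
#1 <2,0,0>
P:0↔1 J1 <2,1,0>
#2 <3,1,0>
#3 <4,1,0>
PS:2↔3 J2 <4,1,1>
R:1↔3 J1 <4,2,1>
#4 <5,2,1>
P:0↔2 J1 <5,3,1>
P:0↔4 J1 <5,4,1>
PS:3↔4 J2 <5,4,2>
3×4 − 2×4 − 1×2 = 2

M = 2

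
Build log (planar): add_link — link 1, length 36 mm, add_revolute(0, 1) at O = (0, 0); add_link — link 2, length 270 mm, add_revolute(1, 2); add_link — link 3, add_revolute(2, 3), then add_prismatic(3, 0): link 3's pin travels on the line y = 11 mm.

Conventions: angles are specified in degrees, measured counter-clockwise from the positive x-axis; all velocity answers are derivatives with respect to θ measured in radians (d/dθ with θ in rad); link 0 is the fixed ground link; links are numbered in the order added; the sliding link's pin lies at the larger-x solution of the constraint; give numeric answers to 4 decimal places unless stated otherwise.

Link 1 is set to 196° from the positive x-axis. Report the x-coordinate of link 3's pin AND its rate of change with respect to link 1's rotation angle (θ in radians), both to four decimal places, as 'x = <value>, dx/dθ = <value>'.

geometry: r = 36 mm, L = 270 mm, e = 11 mm
crank pin P = (r cos θ, r sin θ) = (-34.605421, -9.922945)
h = r sin θ − e = -9.922945 − 11 = -20.922945
x = r cos θ + √(L² − h²) = -34.605421 + 269.188095 = 234.582674
dx/dθ = −r sin θ − h·r cos θ/√(L² − h²) (θ in radians; h = -20.922945) = 7.233200

x = 234.5827, dx/dθ = 7.2332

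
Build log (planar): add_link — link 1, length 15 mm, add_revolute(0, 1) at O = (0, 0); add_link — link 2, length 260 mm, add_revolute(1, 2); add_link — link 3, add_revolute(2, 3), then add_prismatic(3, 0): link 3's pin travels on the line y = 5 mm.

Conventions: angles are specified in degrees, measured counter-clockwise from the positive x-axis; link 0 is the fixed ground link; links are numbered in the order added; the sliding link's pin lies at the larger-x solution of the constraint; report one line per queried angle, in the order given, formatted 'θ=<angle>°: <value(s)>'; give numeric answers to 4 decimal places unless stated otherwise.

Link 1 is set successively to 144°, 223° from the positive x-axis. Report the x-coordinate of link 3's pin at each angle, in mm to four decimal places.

geometry: r = 15 mm, L = 260 mm, e = 5 mm
θ=144°: crank pin P = (r cos θ, r sin θ) = (-12.135255, 8.816779)
θ=144°: h = r sin θ − e = 8.816779 − 5 = 3.816779
θ=144°: x = r cos θ + √(L² − h²) = -12.135255 + 259.971983 = 247.836729
θ=223°: crank pin P = (r cos θ, r sin θ) = (-10.970306, -10.229975)
θ=223°: h = r sin θ − e = -10.229975 − 5 = -15.229975
θ=223°: x = r cos θ + √(L² − h²) = -10.970306 + 259.553555 = 248.583249

θ=144°: 247.8367
θ=223°: 248.5832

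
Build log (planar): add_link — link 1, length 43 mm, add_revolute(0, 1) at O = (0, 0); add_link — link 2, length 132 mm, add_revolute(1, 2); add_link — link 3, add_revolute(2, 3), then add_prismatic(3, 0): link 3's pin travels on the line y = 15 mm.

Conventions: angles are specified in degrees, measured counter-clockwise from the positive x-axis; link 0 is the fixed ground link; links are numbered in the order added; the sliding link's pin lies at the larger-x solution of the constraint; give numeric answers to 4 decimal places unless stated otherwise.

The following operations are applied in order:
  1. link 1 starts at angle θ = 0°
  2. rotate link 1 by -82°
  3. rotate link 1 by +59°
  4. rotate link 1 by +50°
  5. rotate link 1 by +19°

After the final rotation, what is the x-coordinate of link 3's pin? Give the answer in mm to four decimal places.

geometry: r = 43 mm, L = 132 mm, e = 15 mm; θ starts at 0°
rotate link 1 by -82°: θ ← 0° -82° = -82°
rotate link 1 by +59°: θ ← -82° +59° = -23°
rotate link 1 by +50°: θ ← -23° +50° = 27°
rotate link 1 by +19°: θ ← 27° +19° = 46°
crank pin P = (r cos θ, r sin θ) = (29.870310, 30.931611)
h = r sin θ − e = 30.931611 − 15 = 15.931611
x = r cos θ + √(L² − h²) = 29.870310 + 131.035048 = 160.905358

160.9054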